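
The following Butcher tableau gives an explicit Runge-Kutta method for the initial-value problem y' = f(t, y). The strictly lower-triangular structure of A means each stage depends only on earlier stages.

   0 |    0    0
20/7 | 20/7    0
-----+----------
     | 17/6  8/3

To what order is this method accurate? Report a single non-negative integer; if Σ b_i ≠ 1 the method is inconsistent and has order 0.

0

b = (17/6, 8/3)
c = (0, 20/7)
Σ b_i: 17/6·1 + 8/3·1 = 11/2 ≠ 1 ⇒ order 0.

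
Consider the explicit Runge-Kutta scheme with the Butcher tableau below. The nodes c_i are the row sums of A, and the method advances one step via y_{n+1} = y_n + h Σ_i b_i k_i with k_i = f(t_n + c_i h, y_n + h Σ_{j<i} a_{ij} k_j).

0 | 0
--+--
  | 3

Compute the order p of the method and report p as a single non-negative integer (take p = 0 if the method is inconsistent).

b = (3)
c = (0)
Σ b_i: 3·1 = 3 ≠ 1 ⇒ order 0.

0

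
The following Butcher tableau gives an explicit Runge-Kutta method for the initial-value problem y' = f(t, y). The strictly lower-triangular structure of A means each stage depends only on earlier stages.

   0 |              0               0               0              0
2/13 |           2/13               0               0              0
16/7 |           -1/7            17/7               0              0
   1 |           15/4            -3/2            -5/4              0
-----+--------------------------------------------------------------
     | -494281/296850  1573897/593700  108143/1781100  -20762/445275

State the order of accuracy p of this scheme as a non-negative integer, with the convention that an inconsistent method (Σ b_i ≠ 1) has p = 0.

b = (-494281/296850, 1573897/593700, 108143/1781100, -20762/445275)
c = (0, 2/13, 16/7, 1)
Ac = (0, 0, 34/91, -281/91)
Σ b_i: (-494281/296850)·1 + 1573897/593700·1 + 108143/1781100·1 + (-20762/445275)·1 = 1 ✓
b·c: 1573897/593700·2/13 + 108143/1781100·16/7 + (-20762/445275)·1 = 1/2 ✓
b·c²: 1573897/593700·4/169 + 108143/1781100·256/49 + (-20762/445275)·1 = 1/3 ✓
b·Ac: 108143/1781100·34/91 + (-20762/445275)·(-281/91) = 1/6 ✓
b·c³: 1573897/593700·8/2197 + 108143/1781100·4096/343 + (-20762/445275)·1 = 3097932/4502225 ≠ 1/4 ⇒ order 3.
b·(c∘Ac): 108143/1781100·544/637 + (-20762/445275)·(-281/91) = 377866/1929525 ≠ 1/8
b·Ac²: 108143/1781100·68/1183 + (-20762/445275)·(-54374/8281) = 2509411/8104005 ≠ 1/12
b·A²c: (-20762/445275)·(-85/182) = 25211/1157715 ≠ 1/24

3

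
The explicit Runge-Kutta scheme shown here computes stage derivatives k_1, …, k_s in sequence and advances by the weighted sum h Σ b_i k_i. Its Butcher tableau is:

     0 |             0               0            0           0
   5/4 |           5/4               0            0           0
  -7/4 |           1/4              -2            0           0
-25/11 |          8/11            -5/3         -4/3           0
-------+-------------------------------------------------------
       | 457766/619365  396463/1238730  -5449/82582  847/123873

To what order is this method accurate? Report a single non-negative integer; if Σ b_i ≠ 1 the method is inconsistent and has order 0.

b = (457766/619365, 396463/1238730, -5449/82582, 847/123873)
c = (0, 5/4, -7/4, -25/11)
Ac = (0, 0, -5/2, 1/4)
Σ b_i: 457766/619365·1 + 396463/1238730·1 + (-5449/82582)·1 + 847/123873·1 = 1 ✓
b·c: 396463/1238730·5/4 + (-5449/82582)·(-7/4) + 847/123873·(-25/11) = 1/2 ✓
b·c²: 396463/1238730·25/16 + (-5449/82582)·49/16 + 847/123873·625/121 = 1/3 ✓
b·Ac: (-5449/82582)·(-5/2) + 847/123873·1/4 = 1/6 ✓
b·c³: 396463/1238730·125/64 + (-5449/82582)·(-343/64) + 847/123873·(-15625/1331) = 13058713/14534432 ≠ 1/4 ⇒ order 3.
b·(c∘Ac): (-5449/82582)·35/8 + 847/123873·(-25/44) = -579845/1981968 ≠ 1/8
b·Ac²: (-5449/82582)·(-25/8) + 847/123873·(-107/16) = 159023/990984 ≠ 1/12
b·A²c: 847/123873·10/3 = 8470/371619 ≠ 1/24

3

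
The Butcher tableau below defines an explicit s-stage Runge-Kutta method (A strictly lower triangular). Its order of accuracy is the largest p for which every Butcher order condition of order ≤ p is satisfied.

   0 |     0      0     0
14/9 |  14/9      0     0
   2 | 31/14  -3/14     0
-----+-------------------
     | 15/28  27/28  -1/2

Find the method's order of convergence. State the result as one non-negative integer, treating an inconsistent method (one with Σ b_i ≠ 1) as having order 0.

b = (15/28, 27/28, -1/2)
c = (0, 14/9, 2)
Ac = (0, 0, -1/3)
Σ b_i: 15/28·1 + 27/28·1 + (-1/2)·1 = 1 ✓
b·c: 27/28·14/9 + (-1/2)·2 = 1/2 ✓
b·c²: 27/28·196/81 + (-1/2)·4 = 1/3 ✓
b·Ac: (-1/2)·(-1/3) = 1/6 ✓; 3 stages ⇒ order 3.

3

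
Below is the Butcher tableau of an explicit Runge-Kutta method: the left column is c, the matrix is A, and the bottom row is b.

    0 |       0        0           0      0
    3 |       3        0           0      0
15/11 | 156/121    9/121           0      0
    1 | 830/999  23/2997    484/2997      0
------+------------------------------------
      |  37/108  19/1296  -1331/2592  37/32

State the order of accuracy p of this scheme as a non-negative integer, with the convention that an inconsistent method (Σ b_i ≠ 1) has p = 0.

4

b = (37/108, 19/1296, -1331/2592, 37/32)
c = (0, 3, 15/11, 1)
Ac = (0, 0, 27/121, 9/37)
Σ b_i: 37/108·1 + 19/1296·1 + (-1331/2592)·1 + 37/32·1 = 1 ✓
b·c: 19/1296·3 + (-1331/2592)·15/11 + 37/32·1 = 1/2 ✓
b·c²: 19/1296·9 + (-1331/2592)·225/121 + 37/32·1 = 1/3 ✓
b·Ac: (-1331/2592)·27/121 + 37/32·9/37 = 1/6 ✓
b·c³: 19/1296·27 + (-1331/2592)·3375/1331 + 37/32·1 = 1/4 ✓
b·(c∘Ac): (-1331/2592)·405/1331 + 37/32·9/37 = 1/8 ✓
b·Ac²: (-1331/2592)·81/121 + 37/32·41/111 = 1/12 ✓
b·A²c: 37/32·4/111 = 1/24 ✓; 4 stages ⇒ order 4.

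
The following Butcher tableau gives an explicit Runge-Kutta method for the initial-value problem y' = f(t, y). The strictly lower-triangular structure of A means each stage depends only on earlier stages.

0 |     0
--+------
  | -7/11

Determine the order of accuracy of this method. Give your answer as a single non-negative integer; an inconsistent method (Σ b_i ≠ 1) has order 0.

0

b = (-7/11)
c = (0)
Σ b_i: (-7/11)·1 = -7/11 ≠ 1 ⇒ order 0.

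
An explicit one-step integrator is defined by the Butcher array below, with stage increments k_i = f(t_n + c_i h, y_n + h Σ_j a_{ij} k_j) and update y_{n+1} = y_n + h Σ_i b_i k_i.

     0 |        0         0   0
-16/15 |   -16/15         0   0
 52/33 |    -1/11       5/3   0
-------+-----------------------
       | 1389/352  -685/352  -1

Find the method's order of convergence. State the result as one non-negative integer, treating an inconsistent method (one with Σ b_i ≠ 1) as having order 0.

2

b = (1389/352, -685/352, -1)
c = (0, -16/15, 52/33)
Ac = (0, 0, -16/9)
Σ b_i: 1389/352·1 + (-685/352)·1 + (-1)·1 = 1 ✓
b·c: (-685/352)·(-16/15) + (-1)·52/33 = 1/2 ✓
b·c²: (-685/352)·256/225 + (-1)·2704/1089 = -25576/5445 ≠ 1/3 ⇒ order 2.
b·Ac: (-1)·(-16/9) = 16/9 ≠ 1/6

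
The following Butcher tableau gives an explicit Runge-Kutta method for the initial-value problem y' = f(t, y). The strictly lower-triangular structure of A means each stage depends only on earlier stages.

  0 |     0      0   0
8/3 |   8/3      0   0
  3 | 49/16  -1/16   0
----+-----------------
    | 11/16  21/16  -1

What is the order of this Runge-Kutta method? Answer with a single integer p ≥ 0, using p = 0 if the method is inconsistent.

b = (11/16, 21/16, -1)
c = (0, 8/3, 3)
Ac = (0, 0, -1/6)
Σ b_i: 11/16·1 + 21/16·1 + (-1)·1 = 1 ✓
b·c: 21/16·8/3 + (-1)·3 = 1/2 ✓
b·c²: 21/16·64/9 + (-1)·9 = 1/3 ✓
b·Ac: (-1)·(-1/6) = 1/6 ✓; 3 stages ⇒ order 3.

3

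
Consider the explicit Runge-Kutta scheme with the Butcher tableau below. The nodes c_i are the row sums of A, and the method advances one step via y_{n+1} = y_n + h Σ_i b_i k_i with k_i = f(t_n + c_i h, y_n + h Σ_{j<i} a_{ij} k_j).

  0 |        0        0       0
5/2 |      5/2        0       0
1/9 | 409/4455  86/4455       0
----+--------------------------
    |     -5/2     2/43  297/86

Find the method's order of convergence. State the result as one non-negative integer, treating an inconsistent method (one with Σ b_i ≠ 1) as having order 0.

b = (-5/2, 2/43, 297/86)
c = (0, 5/2, 1/9)
Ac = (0, 0, 43/891)
Σ b_i: (-5/2)·1 + 2/43·1 + 297/86·1 = 1 ✓
b·c: 2/43·5/2 + 297/86·1/9 = 1/2 ✓
b·c²: 2/43·25/4 + 297/86·1/81 = 1/3 ✓
b·Ac: 297/86·43/891 = 1/6 ✓; 3 stages ⇒ order 3.

3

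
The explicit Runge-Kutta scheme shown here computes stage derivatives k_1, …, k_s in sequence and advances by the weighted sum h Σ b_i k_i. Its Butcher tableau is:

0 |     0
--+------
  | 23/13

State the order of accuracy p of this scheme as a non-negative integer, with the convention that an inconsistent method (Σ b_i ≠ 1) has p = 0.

b = (23/13)
c = (0)
Σ b_i: 23/13·1 = 23/13 ≠ 1 ⇒ order 0.

0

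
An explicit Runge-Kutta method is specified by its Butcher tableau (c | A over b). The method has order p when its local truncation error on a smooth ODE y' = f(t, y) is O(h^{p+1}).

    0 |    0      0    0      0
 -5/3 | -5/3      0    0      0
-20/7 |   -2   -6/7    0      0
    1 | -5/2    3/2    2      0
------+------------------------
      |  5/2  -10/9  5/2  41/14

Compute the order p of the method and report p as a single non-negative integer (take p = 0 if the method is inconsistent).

b = (5/2, -10/9, 5/2, 41/14)
c = (0, -5/3, -20/7, 1)
Ac = (0, 0, 10/7, -115/14)
Σ b_i: 5/2·1 + (-10/9)·1 + 5/2·1 + 41/14·1 = 859/126 ≠ 1 ⇒ order 0.

0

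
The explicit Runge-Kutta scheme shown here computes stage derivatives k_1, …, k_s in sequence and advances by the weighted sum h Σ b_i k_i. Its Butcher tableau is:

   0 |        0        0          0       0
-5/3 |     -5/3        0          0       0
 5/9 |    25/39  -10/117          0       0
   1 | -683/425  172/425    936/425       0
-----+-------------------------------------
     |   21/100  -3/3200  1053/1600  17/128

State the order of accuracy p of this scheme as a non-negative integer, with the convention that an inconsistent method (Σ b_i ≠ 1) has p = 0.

b = (21/100, -3/3200, 1053/1600, 17/128)
c = (0, -5/3, 5/9, 1)
Ac = (0, 0, 50/351, 28/51)
Σ b_i: 21/100·1 + (-3/3200)·1 + 1053/1600·1 + 17/128·1 = 1 ✓
b·c: (-3/3200)·(-5/3) + 1053/1600·5/9 + 17/128·1 = 1/2 ✓
b·c²: (-3/3200)·25/9 + 1053/1600·25/81 + 17/128·1 = 1/3 ✓
b·Ac: 1053/1600·50/351 + 17/128·28/51 = 1/6 ✓
b·c³: (-3/3200)·(-125/27) + 1053/1600·125/729 + 17/128·1 = 1/4 ✓
b·(c∘Ac): 1053/1600·250/3159 + 17/128·28/51 = 1/8 ✓
b·Ac²: 1053/1600·(-250/1053) + 17/128·92/51 = 1/12 ✓
b·A²c: 17/128·16/51 = 1/24 ✓; 4 stages ⇒ order 4.

4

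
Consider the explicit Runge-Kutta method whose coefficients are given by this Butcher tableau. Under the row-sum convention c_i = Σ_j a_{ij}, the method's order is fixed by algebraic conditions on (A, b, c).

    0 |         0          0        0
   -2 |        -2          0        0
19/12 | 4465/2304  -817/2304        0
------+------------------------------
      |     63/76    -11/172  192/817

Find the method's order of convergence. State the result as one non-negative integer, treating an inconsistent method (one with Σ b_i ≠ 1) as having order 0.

b = (63/76, -11/172, 192/817)
c = (0, -2, 19/12)
Ac = (0, 0, 817/1152)
Σ b_i: 63/76·1 + (-11/172)·1 + 192/817·1 = 1 ✓
b·c: (-11/172)·(-2) + 192/817·19/12 = 1/2 ✓
b·c²: (-11/172)·4 + 192/817·361/144 = 1/3 ✓
b·Ac: 192/817·817/1152 = 1/6 ✓; 3 stages ⇒ order 3.

3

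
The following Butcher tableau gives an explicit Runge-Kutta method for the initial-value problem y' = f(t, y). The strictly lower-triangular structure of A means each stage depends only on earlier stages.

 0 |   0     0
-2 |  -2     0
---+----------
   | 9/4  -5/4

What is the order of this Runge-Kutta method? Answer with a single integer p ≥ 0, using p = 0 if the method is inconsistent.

1

b = (9/4, -5/4)
c = (0, -2)
Σ b_i: 9/4·1 + (-5/4)·1 = 1 ✓
b·c: (-5/4)·(-2) = 5/2 ≠ 1/2 ⇒ order 1.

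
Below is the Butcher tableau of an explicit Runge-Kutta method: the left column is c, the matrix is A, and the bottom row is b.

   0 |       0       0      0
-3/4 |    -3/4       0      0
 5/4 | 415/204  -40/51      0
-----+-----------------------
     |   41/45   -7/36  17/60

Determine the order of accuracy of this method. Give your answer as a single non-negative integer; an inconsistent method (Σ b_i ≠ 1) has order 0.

3

b = (41/45, -7/36, 17/60)
c = (0, -3/4, 5/4)
Ac = (0, 0, 10/17)
Σ b_i: 41/45·1 + (-7/36)·1 + 17/60·1 = 1 ✓
b·c: (-7/36)·(-3/4) + 17/60·5/4 = 1/2 ✓
b·c²: (-7/36)·9/16 + 17/60·25/16 = 1/3 ✓
b·Ac: 17/60·10/17 = 1/6 ✓; 3 stages ⇒ order 3.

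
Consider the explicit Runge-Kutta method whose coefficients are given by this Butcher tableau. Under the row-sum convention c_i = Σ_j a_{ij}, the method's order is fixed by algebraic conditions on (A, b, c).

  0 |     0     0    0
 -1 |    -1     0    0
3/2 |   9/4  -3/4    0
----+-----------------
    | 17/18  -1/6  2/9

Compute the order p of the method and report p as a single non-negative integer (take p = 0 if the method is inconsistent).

3

b = (17/18, -1/6, 2/9)
c = (0, -1, 3/2)
Ac = (0, 0, 3/4)
Σ b_i: 17/18·1 + (-1/6)·1 + 2/9·1 = 1 ✓
b·c: (-1/6)·(-1) + 2/9·3/2 = 1/2 ✓
b·c²: (-1/6)·1 + 2/9·9/4 = 1/3 ✓
b·Ac: 2/9·3/4 = 1/6 ✓; 3 stages ⇒ order 3.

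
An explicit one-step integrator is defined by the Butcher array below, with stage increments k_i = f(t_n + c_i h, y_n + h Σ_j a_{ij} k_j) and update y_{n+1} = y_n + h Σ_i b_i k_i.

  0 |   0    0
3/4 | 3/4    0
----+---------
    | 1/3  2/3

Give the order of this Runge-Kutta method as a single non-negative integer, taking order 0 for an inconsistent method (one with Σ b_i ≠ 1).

b = (1/3, 2/3)
c = (0, 3/4)
Σ b_i: 1/3·1 + 2/3·1 = 1 ✓
b·c: 2/3·3/4 = 1/2 ✓; 2 stages ⇒ order 2.

2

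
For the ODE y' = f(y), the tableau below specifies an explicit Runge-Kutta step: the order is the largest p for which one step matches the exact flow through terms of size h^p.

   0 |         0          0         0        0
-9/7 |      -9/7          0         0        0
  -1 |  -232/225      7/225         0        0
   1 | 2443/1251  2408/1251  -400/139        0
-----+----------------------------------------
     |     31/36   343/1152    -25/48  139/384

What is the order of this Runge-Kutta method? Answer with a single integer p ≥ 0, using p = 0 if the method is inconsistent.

4

b = (31/36, 343/1152, -25/48, 139/384)
c = (0, -9/7, -1, 1)
Ac = (0, 0, -1/25, 56/139)
Σ b_i: 31/36·1 + 343/1152·1 + (-25/48)·1 + 139/384·1 = 1 ✓
b·c: 343/1152·(-9/7) + (-25/48)·(-1) + 139/384·1 = 1/2 ✓
b·c²: 343/1152·81/49 + (-25/48)·1 + 139/384·1 = 1/3 ✓
b·Ac: (-25/48)·(-1/25) + 139/384·56/139 = 1/6 ✓
b·c³: 343/1152·(-729/343) + (-25/48)·(-1) + 139/384·1 = 1/4 ✓
b·(c∘Ac): (-25/48)·1/25 + 139/384·56/139 = 1/8 ✓
b·Ac²: (-25/48)·9/175 + 139/384·296/973 = 1/12 ✓
b·A²c: 139/384·16/139 = 1/24 ✓; 4 stages ⇒ order 4.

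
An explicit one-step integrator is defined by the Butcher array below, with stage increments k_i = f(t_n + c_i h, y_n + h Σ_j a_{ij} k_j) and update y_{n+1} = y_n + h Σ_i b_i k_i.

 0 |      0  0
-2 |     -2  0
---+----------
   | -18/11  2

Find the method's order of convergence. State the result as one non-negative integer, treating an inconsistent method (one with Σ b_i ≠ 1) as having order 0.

0

b = (-18/11, 2)
c = (0, -2)
Σ b_i: (-18/11)·1 + 2·1 = 4/11 ≠ 1 ⇒ order 0.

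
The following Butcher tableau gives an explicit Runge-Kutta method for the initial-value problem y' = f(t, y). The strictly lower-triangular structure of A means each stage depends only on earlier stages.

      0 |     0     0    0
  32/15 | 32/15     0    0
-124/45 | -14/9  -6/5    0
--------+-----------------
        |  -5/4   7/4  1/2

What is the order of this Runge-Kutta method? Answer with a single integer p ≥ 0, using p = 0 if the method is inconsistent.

1

b = (-5/4, 7/4, 1/2)
c = (0, 32/15, -124/45)
Ac = (0, 0, -64/25)
Σ b_i: (-5/4)·1 + 7/4·1 + 1/2·1 = 1 ✓
b·c: 7/4·32/15 + 1/2·(-124/45) = 106/45 ≠ 1/2 ⇒ order 1.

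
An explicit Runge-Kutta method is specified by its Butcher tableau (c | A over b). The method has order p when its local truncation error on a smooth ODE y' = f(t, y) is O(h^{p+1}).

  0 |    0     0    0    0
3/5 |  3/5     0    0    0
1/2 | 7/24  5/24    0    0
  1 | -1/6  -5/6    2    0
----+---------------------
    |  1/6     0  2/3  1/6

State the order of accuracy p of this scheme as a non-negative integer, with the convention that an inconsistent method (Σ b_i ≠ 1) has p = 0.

4

b = (1/6, 0, 2/3, 1/6)
c = (0, 3/5, 1/2, 1)
Ac = (0, 0, 1/8, 1/2)
Σ b_i: 1/6·1 + 2/3·1 + 1/6·1 = 1 ✓
b·c: 2/3·1/2 + 1/6·1 = 1/2 ✓
b·c²: 2/3·1/4 + 1/6·1 = 1/3 ✓
b·Ac: 2/3·1/8 + 1/6·1/2 = 1/6 ✓
b·c³: 2/3·1/8 + 1/6·1 = 1/4 ✓
b·(c∘Ac): 2/3·1/16 + 1/6·1/2 = 1/8 ✓
b·Ac²: 2/3·3/40 + 1/6·1/5 = 1/12 ✓
b·A²c: 1/6·1/4 = 1/24 ✓; 4 stages ⇒ order 4.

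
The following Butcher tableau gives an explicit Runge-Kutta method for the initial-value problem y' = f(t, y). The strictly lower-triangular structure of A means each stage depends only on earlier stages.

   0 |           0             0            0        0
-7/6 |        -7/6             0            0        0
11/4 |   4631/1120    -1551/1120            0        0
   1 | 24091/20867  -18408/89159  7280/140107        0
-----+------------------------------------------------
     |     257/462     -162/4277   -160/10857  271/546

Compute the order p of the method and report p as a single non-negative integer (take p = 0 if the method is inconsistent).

b = (257/462, -162/4277, -160/10857, 271/546)
c = (0, -7/6, 11/4, 1)
Ac = (0, 0, 517/320, 104/271)
Σ b_i: 257/462·1 + (-162/4277)·1 + (-160/10857)·1 + 271/546·1 = 1 ✓
b·c: (-162/4277)·(-7/6) + (-160/10857)·11/4 + 271/546·1 = 1/2 ✓
b·c²: (-162/4277)·49/36 + (-160/10857)·121/16 + 271/546·1 = 1/3 ✓
b·Ac: (-160/10857)·517/320 + 271/546·104/271 = 1/6 ✓
b·c³: (-162/4277)·(-343/216) + (-160/10857)·1331/64 + 271/546·1 = 1/4 ✓
b·(c∘Ac): (-160/10857)·5687/1280 + 271/546·104/271 = 1/8 ✓
b·Ac²: (-160/10857)·(-3619/1920) + 271/546·91/813 = 1/12 ✓
b·A²c: 271/546·91/1084 = 1/24 ✓; 4 stages ⇒ order 4.

4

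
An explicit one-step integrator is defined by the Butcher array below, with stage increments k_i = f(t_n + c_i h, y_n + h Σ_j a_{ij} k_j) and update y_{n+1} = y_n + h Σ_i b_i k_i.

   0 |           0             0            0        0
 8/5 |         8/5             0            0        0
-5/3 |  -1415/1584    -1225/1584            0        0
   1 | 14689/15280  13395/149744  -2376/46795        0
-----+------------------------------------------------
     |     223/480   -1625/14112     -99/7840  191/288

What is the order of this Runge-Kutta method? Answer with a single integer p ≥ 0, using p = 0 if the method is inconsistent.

b = (223/480, -1625/14112, -99/7840, 191/288)
c = (0, 8/5, -5/3, 1)
Ac = (0, 0, -245/198, 87/382)
Σ b_i: 223/480·1 + (-1625/14112)·1 + (-99/7840)·1 + 191/288·1 = 1 ✓
b·c: (-1625/14112)·8/5 + (-99/7840)·(-5/3) + 191/288·1 = 1/2 ✓
b·c²: (-1625/14112)·64/25 + (-99/7840)·25/9 + 191/288·1 = 1/3 ✓
b·Ac: (-99/7840)·(-245/198) + 191/288·87/382 = 1/6 ✓
b·c³: (-1625/14112)·512/125 + (-99/7840)·(-125/27) + 191/288·1 = 1/4 ✓
b·(c∘Ac): (-99/7840)·1225/594 + 191/288·87/382 = 1/8 ✓
b·Ac²: (-99/7840)·(-196/99) + 191/288·84/955 = 1/12 ✓
b·A²c: 191/288·12/191 = 1/24 ✓; 4 stages ⇒ order 4.

4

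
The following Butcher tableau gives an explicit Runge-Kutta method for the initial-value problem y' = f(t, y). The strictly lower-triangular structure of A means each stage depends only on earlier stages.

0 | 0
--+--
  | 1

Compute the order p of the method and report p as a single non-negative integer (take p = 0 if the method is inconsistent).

b = (1)
c = (0)
Σ b_i: 1·1 = 1 ✓; 1 stage ⇒ order 1.

1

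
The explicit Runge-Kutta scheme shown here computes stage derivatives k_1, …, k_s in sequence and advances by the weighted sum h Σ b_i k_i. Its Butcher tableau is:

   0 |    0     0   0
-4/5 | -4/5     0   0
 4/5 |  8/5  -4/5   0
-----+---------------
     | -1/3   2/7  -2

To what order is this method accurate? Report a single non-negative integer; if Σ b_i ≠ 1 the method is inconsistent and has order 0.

b = (-1/3, 2/7, -2)
c = (0, -4/5, 4/5)
Ac = (0, 0, 16/25)
Σ b_i: (-1/3)·1 + 2/7·1 + (-2)·1 = -43/21 ≠ 1 ⇒ order 0.

0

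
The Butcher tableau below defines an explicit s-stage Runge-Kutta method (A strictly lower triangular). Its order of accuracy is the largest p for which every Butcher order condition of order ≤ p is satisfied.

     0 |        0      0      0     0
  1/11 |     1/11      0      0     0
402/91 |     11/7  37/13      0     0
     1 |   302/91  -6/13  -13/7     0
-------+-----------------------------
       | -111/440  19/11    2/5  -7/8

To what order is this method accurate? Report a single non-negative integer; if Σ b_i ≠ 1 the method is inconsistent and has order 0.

b = (-111/440, 19/11, 2/5, -7/8)
c = (0, 1/11, 402/91, 1)
Ac = (0, 0, 37/143, -57780/7007)
Σ b_i: (-111/440)·1 + 19/11·1 + 2/5·1 + (-7/8)·1 = 1 ✓
b·c: 19/11·1/11 + 2/5·402/91 + (-7/8)·1 = 462047/440440 ≠ 1/2 ⇒ order 1.

1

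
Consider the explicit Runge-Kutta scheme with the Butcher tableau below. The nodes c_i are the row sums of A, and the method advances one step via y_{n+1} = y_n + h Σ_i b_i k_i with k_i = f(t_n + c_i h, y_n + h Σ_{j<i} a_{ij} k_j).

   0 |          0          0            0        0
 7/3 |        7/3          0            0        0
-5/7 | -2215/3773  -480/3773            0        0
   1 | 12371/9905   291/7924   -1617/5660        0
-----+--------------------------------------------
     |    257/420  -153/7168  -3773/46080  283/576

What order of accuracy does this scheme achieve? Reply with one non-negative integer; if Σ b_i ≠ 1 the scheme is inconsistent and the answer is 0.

4

b = (257/420, -153/7168, -3773/46080, 283/576)
c = (0, 7/3, -5/7, 1)
Ac = (0, 0, -160/539, 82/283)
Σ b_i: 257/420·1 + (-153/7168)·1 + (-3773/46080)·1 + 283/576·1 = 1 ✓
b·c: (-153/7168)·7/3 + (-3773/46080)·(-5/7) + 283/576·1 = 1/2 ✓
b·c²: (-153/7168)·49/9 + (-3773/46080)·25/49 + 283/576·1 = 1/3 ✓
b·Ac: (-3773/46080)·(-160/539) + 283/576·82/283 = 1/6 ✓
b·c³: (-153/7168)·343/27 + (-3773/46080)·(-125/343) + 283/576·1 = 1/4 ✓
b·(c∘Ac): (-3773/46080)·800/3773 + 283/576·82/283 = 1/8 ✓
b·Ac²: (-3773/46080)·(-160/231) + 283/576·46/849 = 1/12 ✓
b·A²c: 283/576·24/283 = 1/24 ✓; 4 stages ⇒ order 4.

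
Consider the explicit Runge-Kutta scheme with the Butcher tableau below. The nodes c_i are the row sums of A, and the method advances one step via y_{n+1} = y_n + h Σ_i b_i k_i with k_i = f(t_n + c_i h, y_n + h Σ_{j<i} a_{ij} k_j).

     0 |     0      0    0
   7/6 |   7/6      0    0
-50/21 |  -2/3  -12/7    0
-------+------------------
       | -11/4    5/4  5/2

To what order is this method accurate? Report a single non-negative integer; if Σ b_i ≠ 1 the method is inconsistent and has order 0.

1

b = (-11/4, 5/4, 5/2)
c = (0, 7/6, -50/21)
Ac = (0, 0, -2)
Σ b_i: (-11/4)·1 + 5/4·1 + 5/2·1 = 1 ✓
b·c: 5/4·7/6 + 5/2·(-50/21) = -755/168 ≠ 1/2 ⇒ order 1.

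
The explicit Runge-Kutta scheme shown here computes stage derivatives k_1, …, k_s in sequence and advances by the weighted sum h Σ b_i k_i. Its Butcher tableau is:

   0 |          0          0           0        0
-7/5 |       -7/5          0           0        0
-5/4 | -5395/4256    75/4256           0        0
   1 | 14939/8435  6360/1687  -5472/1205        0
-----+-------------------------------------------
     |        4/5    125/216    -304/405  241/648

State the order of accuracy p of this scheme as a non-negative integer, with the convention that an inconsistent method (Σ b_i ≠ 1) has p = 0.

b = (4/5, 125/216, -304/405, 241/648)
c = (0, -7/5, -5/4, 1)
Ac = (0, 0, -15/608, 96/241)
Σ b_i: 4/5·1 + 125/216·1 + (-304/405)·1 + 241/648·1 = 1 ✓
b·c: 125/216·(-7/5) + (-304/405)·(-5/4) + 241/648·1 = 1/2 ✓
b·c²: 125/216·49/25 + (-304/405)·25/16 + 241/648·1 = 1/3 ✓
b·Ac: (-304/405)·(-15/608) + 241/648·96/241 = 1/6 ✓
b·c³: 125/216·(-343/125) + (-304/405)·(-125/64) + 241/648·1 = 1/4 ✓
b·(c∘Ac): (-304/405)·75/2432 + 241/648·96/241 = 1/8 ✓
b·Ac²: (-304/405)·21/608 + 241/648·354/1205 = 1/12 ✓
b·A²c: 241/648·27/241 = 1/24 ✓; 4 stages ⇒ order 4.

4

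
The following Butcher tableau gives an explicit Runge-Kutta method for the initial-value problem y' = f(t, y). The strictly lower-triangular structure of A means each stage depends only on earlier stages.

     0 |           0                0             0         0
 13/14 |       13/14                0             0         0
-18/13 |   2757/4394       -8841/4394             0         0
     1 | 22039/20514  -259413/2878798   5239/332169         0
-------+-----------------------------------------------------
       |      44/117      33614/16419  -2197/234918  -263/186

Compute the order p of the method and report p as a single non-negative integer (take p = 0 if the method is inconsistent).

b = (44/117, 33614/16419, -2197/234918, -263/186)
c = (0, 13/14, -18/13, 1)
Ac = (0, 0, -1263/676, -111/1052)
Σ b_i: 44/117·1 + 33614/16419·1 + (-2197/234918)·1 + (-263/186)·1 = 1 ✓
b·c: 33614/16419·13/14 + (-2197/234918)·(-18/13) + (-263/186)·1 = 1/2 ✓
b·c²: 33614/16419·169/196 + (-2197/234918)·324/169 + (-263/186)·1 = 1/3 ✓
b·Ac: (-2197/234918)·(-1263/676) + (-263/186)·(-111/1052) = 1/6 ✓
b·c³: 33614/16419·2197/2744 + (-2197/234918)·(-5832/2197) + (-263/186)·1 = 1/4 ✓
b·(c∘Ac): (-2197/234918)·11367/4394 + (-263/186)·(-111/1052) = 1/8 ✓
b·Ac²: (-2197/234918)·(-1263/728) + (-263/186)·(-699/14728) = 1/12 ✓
b·A²c: (-263/186)·(-31/1052) = 1/24 ✓; 4 stages ⇒ order 4.

4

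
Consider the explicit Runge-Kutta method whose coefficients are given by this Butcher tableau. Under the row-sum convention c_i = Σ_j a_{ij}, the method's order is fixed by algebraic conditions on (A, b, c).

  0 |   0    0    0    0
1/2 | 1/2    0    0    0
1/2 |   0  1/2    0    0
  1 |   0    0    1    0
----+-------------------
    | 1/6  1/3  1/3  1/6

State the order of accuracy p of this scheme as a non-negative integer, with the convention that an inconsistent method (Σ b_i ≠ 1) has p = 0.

4

b = (1/6, 1/3, 1/3, 1/6)
c = (0, 1/2, 1/2, 1)
Ac = (0, 0, 1/4, 1/2)
Σ b_i: 1/6·1 + 1/3·1 + 1/3·1 + 1/6·1 = 1 ✓
b·c: 1/3·1/2 + 1/3·1/2 + 1/6·1 = 1/2 ✓
b·c²: 1/3·1/4 + 1/3·1/4 + 1/6·1 = 1/3 ✓
b·Ac: 1/3·1/4 + 1/6·1/2 = 1/6 ✓
b·c³: 1/3·1/8 + 1/3·1/8 + 1/6·1 = 1/4 ✓
b·(c∘Ac): 1/3·1/8 + 1/6·1/2 = 1/8 ✓
b·Ac²: 1/3·1/8 + 1/6·1/4 = 1/12 ✓
b·A²c: 1/6·1/4 = 1/24 ✓; 4 stages ⇒ order 4.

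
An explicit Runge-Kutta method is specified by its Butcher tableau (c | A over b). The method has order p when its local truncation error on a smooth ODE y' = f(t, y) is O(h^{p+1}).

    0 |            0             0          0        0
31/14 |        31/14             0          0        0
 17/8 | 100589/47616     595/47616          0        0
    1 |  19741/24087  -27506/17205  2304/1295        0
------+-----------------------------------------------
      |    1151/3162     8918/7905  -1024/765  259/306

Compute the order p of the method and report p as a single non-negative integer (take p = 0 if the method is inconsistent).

4

b = (1151/3162, 8918/7905, -1024/765, 259/306)
c = (0, 31/14, 17/8, 1)
Ac = (0, 0, 85/3072, 187/777)
Σ b_i: 1151/3162·1 + 8918/7905·1 + (-1024/765)·1 + 259/306·1 = 1 ✓
b·c: 8918/7905·31/14 + (-1024/765)·17/8 + 259/306·1 = 1/2 ✓
b·c²: 8918/7905·961/196 + (-1024/765)·289/64 + 259/306·1 = 1/3 ✓
b·Ac: (-1024/765)·85/3072 + 259/306·187/777 = 1/6 ✓
b·c³: 8918/7905·29791/2744 + (-1024/765)·4913/512 + 259/306·1 = 1/4 ✓
b·(c∘Ac): (-1024/765)·1445/24576 + 259/306·187/777 = 1/8 ✓
b·Ac²: (-1024/765)·2635/43008 + 259/306·2125/10878 = 1/12 ✓
b·A²c: 259/306·51/1036 = 1/24 ✓; 4 stages ⇒ order 4.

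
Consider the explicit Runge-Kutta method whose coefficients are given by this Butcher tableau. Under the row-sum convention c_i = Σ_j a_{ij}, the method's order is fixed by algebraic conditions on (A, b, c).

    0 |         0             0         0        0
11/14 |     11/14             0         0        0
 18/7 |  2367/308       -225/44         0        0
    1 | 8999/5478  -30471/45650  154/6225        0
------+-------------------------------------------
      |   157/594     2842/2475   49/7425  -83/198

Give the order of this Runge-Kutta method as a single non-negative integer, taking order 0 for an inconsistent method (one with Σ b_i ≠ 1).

4

b = (157/594, 2842/2475, 49/7425, -83/198)
c = (0, 11/14, 18/7, 1)
Ac = (0, 0, -225/56, -153/332)
Σ b_i: 157/594·1 + 2842/2475·1 + 49/7425·1 + (-83/198)·1 = 1 ✓
b·c: 2842/2475·11/14 + 49/7425·18/7 + (-83/198)·1 = 1/2 ✓
b·c²: 2842/2475·121/196 + 49/7425·324/49 + (-83/198)·1 = 1/3 ✓
b·Ac: 49/7425·(-225/56) + (-83/198)·(-153/332) = 1/6 ✓
b·c³: 2842/2475·1331/2744 + 49/7425·5832/343 + (-83/198)·1 = 1/4 ✓
b·(c∘Ac): 49/7425·(-2025/196) + (-83/198)·(-153/332) = 1/8 ✓
b·Ac²: 49/7425·(-2475/784) + (-83/198)·(-165/664) = 1/12 ✓
b·A²c: (-83/198)·(-33/332) = 1/24 ✓; 4 stages ⇒ order 4.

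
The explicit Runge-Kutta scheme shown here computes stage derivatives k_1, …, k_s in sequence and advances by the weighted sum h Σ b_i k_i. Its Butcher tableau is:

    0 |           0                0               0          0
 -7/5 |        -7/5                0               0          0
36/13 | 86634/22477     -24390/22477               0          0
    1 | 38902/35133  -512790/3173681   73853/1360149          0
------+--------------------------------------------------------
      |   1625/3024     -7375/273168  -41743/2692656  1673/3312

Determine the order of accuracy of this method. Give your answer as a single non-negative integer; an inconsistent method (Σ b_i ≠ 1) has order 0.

4

b = (1625/3024, -7375/273168, -41743/2692656, 1673/3312)
c = (0, -7/5, 36/13, 1)
Ac = (0, 0, 4878/3211, 90/239)
Σ b_i: 1625/3024·1 + (-7375/273168)·1 + (-41743/2692656)·1 + 1673/3312·1 = 1 ✓
b·c: (-7375/273168)·(-7/5) + (-41743/2692656)·36/13 + 1673/3312·1 = 1/2 ✓
b·c²: (-7375/273168)·49/25 + (-41743/2692656)·1296/169 + 1673/3312·1 = 1/3 ✓
b·Ac: (-41743/2692656)·4878/3211 + 1673/3312·90/239 = 1/6 ✓
b·c³: (-7375/273168)·(-343/125) + (-41743/2692656)·46656/2197 + 1673/3312·1 = 1/4 ✓
b·(c∘Ac): (-41743/2692656)·175608/41743 + 1673/3312·90/239 = 1/8 ✓
b·Ac²: (-41743/2692656)·(-34146/16055) + 1673/3312·834/8365 = 1/12 ✓
b·A²c: 1673/3312·138/1673 = 1/24 ✓; 4 stages ⇒ order 4.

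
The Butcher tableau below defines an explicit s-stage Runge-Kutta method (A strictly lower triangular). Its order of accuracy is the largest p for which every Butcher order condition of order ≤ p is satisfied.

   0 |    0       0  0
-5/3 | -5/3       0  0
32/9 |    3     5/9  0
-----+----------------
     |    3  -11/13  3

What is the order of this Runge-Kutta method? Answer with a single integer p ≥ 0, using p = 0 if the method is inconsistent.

0

b = (3, -11/13, 3)
c = (0, -5/3, 32/9)
Ac = (0, 0, -25/27)
Σ b_i: 3·1 + (-11/13)·1 + 3·1 = 67/13 ≠ 1 ⇒ order 0.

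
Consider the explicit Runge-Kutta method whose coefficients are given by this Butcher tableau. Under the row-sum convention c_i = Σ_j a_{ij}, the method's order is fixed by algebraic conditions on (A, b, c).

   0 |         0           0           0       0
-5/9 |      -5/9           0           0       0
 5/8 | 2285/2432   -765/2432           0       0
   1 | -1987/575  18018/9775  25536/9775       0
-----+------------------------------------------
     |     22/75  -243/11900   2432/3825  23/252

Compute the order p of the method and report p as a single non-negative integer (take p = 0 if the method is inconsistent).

4

b = (22/75, -243/11900, 2432/3825, 23/252)
c = (0, -5/9, 5/8, 1)
Ac = (0, 0, 425/2432, 14/23)
Σ b_i: 22/75·1 + (-243/11900)·1 + 2432/3825·1 + 23/252·1 = 1 ✓
b·c: (-243/11900)·(-5/9) + 2432/3825·5/8 + 23/252·1 = 1/2 ✓
b·c²: (-243/11900)·25/81 + 2432/3825·25/64 + 23/252·1 = 1/3 ✓
b·Ac: 2432/3825·425/2432 + 23/252·14/23 = 1/6 ✓
b·c³: (-243/11900)·(-125/729) + 2432/3825·125/512 + 23/252·1 = 1/4 ✓
b·(c∘Ac): 2432/3825·2125/19456 + 23/252·14/23 = 1/8 ✓
b·Ac²: 2432/3825·(-2125/21888) + 23/252·329/207 = 1/12 ✓
b·A²c: 23/252·21/46 = 1/24 ✓; 4 stages ⇒ order 4.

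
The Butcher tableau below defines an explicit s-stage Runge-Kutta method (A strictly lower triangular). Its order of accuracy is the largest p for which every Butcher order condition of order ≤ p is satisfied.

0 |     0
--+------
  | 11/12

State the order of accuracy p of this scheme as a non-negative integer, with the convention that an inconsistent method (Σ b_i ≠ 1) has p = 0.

0

b = (11/12)
c = (0)
Σ b_i: 11/12·1 = 11/12 ≠ 1 ⇒ order 0.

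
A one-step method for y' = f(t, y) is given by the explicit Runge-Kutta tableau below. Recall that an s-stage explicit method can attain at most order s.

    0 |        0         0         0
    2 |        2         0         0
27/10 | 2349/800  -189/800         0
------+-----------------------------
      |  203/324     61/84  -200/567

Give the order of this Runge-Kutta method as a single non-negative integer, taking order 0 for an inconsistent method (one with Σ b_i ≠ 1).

b = (203/324, 61/84, -200/567)
c = (0, 2, 27/10)
Ac = (0, 0, -189/400)
Σ b_i: 203/324·1 + 61/84·1 + (-200/567)·1 = 1 ✓
b·c: 61/84·2 + (-200/567)·27/10 = 1/2 ✓
b·c²: 61/84·4 + (-200/567)·729/100 = 1/3 ✓
b·Ac: (-200/567)·(-189/400) = 1/6 ✓; 3 stages ⇒ order 3.

3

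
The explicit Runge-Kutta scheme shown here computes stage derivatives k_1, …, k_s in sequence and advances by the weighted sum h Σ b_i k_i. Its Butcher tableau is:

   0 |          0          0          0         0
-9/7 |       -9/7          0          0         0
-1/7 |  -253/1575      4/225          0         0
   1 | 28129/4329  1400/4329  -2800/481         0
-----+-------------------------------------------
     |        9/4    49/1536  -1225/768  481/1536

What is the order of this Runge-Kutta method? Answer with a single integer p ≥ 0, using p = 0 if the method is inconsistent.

b = (9/4, 49/1536, -1225/768, 481/1536)
c = (0, -9/7, -1/7, 1)
Ac = (0, 0, -4/175, 200/481)
Σ b_i: 9/4·1 + 49/1536·1 + (-1225/768)·1 + 481/1536·1 = 1 ✓
b·c: 49/1536·(-9/7) + (-1225/768)·(-1/7) + 481/1536·1 = 1/2 ✓
b·c²: 49/1536·81/49 + (-1225/768)·1/49 + 481/1536·1 = 1/3 ✓
b·Ac: (-1225/768)·(-4/175) + 481/1536·200/481 = 1/6 ✓
b·c³: 49/1536·(-729/343) + (-1225/768)·(-1/343) + 481/1536·1 = 1/4 ✓
b·(c∘Ac): (-1225/768)·4/1225 + 481/1536·200/481 = 1/8 ✓
b·Ac²: (-1225/768)·36/1225 + 481/1536·200/481 = 1/12 ✓
b·A²c: 481/1536·64/481 = 1/24 ✓; 4 stages ⇒ order 4.

4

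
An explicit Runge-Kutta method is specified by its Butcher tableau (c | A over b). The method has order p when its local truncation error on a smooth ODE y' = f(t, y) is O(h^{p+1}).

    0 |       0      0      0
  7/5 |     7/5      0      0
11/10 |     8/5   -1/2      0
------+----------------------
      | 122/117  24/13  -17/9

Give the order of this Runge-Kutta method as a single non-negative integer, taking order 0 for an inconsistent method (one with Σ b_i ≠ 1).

1

b = (122/117, 24/13, -17/9)
c = (0, 7/5, 11/10)
Ac = (0, 0, -7/10)
Σ b_i: 122/117·1 + 24/13·1 + (-17/9)·1 = 1 ✓
b·c: 24/13·7/5 + (-17/9)·11/10 = 593/1170 ≠ 1/2 ⇒ order 1.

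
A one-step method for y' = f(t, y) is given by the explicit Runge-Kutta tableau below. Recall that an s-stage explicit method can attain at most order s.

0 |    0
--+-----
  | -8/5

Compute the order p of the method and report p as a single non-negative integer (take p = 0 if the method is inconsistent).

0

b = (-8/5)
c = (0)
Σ b_i: (-8/5)·1 = -8/5 ≠ 1 ⇒ order 0.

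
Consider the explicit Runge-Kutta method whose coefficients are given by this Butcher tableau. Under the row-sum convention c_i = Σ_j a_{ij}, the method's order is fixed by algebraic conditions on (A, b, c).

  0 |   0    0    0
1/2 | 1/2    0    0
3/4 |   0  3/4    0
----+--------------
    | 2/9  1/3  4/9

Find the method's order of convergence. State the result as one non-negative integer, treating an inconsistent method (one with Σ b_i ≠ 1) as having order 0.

b = (2/9, 1/3, 4/9)
c = (0, 1/2, 3/4)
Ac = (0, 0, 3/8)
Σ b_i: 2/9·1 + 1/3·1 + 4/9·1 = 1 ✓
b·c: 1/3·1/2 + 4/9·3/4 = 1/2 ✓
b·c²: 1/3·1/4 + 4/9·9/16 = 1/3 ✓
b·Ac: 4/9·3/8 = 1/6 ✓; 3 stages ⇒ order 3.

3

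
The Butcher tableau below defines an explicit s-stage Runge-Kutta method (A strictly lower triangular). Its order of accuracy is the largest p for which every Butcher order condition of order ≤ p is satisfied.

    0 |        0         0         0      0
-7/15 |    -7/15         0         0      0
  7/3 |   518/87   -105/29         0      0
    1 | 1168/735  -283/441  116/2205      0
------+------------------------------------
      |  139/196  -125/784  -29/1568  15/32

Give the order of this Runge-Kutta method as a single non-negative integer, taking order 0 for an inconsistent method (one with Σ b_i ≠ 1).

4

b = (139/196, -125/784, -29/1568, 15/32)
c = (0, -7/15, 7/3, 1)
Ac = (0, 0, 49/29, 19/45)
Σ b_i: 139/196·1 + (-125/784)·1 + (-29/1568)·1 + 15/32·1 = 1 ✓
b·c: (-125/784)·(-7/15) + (-29/1568)·7/3 + 15/32·1 = 1/2 ✓
b·c²: (-125/784)·49/225 + (-29/1568)·49/9 + 15/32·1 = 1/3 ✓
b·Ac: (-29/1568)·49/29 + 15/32·19/45 = 1/6 ✓
b·c³: (-125/784)·(-343/3375) + (-29/1568)·343/27 + 15/32·1 = 1/4 ✓
b·(c∘Ac): (-29/1568)·343/87 + 15/32·19/45 = 1/8 ✓
b·Ac²: (-29/1568)·(-343/435) + 15/32·11/75 = 1/12 ✓
b·A²c: 15/32·4/45 = 1/24 ✓; 4 stages ⇒ order 4.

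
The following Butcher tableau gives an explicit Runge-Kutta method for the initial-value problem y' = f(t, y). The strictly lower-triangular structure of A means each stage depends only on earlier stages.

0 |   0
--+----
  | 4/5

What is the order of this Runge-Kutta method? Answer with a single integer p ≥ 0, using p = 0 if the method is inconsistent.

0

b = (4/5)
c = (0)
Σ b_i: 4/5·1 = 4/5 ≠ 1 ⇒ order 0.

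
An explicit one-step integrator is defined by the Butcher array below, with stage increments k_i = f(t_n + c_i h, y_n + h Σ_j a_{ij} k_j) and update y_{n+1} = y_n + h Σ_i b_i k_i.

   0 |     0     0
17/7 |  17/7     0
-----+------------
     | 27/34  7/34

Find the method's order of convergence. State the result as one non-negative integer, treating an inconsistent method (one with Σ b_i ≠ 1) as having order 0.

2

b = (27/34, 7/34)
c = (0, 17/7)
Σ b_i: 27/34·1 + 7/34·1 = 1 ✓
b·c: 7/34·17/7 = 1/2 ✓; 2 stages ⇒ order 2.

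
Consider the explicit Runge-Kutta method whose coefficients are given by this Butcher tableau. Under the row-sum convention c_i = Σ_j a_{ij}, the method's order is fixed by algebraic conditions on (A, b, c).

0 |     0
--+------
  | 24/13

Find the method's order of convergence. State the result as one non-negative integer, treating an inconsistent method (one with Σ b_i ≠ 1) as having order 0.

0

b = (24/13)
c = (0)
Σ b_i: 24/13·1 = 24/13 ≠ 1 ⇒ order 0.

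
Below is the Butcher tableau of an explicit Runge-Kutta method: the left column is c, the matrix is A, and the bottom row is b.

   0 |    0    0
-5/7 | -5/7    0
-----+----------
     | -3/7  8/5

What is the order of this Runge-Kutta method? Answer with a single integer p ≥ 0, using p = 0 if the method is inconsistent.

0

b = (-3/7, 8/5)
c = (0, -5/7)
Σ b_i: (-3/7)·1 + 8/5·1 = 41/35 ≠ 1 ⇒ order 0.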